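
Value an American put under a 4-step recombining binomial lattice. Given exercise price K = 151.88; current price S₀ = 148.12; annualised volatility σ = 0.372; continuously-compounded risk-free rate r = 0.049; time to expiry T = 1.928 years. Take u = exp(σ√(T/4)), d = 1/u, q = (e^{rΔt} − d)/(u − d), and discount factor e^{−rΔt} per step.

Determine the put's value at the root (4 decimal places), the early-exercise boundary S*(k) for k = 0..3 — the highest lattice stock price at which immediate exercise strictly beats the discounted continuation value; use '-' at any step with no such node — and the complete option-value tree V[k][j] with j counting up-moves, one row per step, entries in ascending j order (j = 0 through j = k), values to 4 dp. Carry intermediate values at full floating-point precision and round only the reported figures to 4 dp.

Δt=0.48200  u=1.29468  d=0.77239  q=0.48155  discount=0.97666
step 4 (expiry): payoffs max(K−S,0) = 99.1618 63.5136 3.7600 0.0000 0.0000
step 3: (k=3,j=0): S=68.2533, (K−S)⁺=83.6267, hold=80.0816 ⇒ V=83.6267 exercise | (k=3,j=1): S=114.4064, (K−S)⁺=37.4736, hold=33.9285 ⇒ V=37.4736 exercise | (k=3,j=2): S=191.7684, (K−S)⁺=0.0000, hold=1.9039 ⇒ V=1.9039 continue | (k=3,j=3): S=321.4427, (K−S)⁺=0.0000, hold=0.0000 ⇒ V=0.0000 continue  boundary S*=114.4064
step 2: (k=2,j=0): S=88.3664, (K−S)⁺=63.5136, hold=59.9685 ⇒ V=63.5136 exercise | (k=2,j=1): S=148.1200, (K−S)⁺=3.7600, hold=19.8702 ⇒ V=19.8702 continue | (k=2,j=2): S=248.2792, (K−S)⁺=0.0000, hold=0.9640 ⇒ V=0.9640 continue  boundary S*=88.3664
step 1: (k=1,j=0): S=114.4064, (K−S)⁺=37.4736, hold=41.5053 ⇒ V=41.5053 continue | (k=1,j=1): S=191.7684, (K−S)⁺=0.0000, hold=10.5147 ⇒ V=10.5147 continue  boundary S*=-
step 0: (k=0,j=0): S=148.1200, (K−S)⁺=3.7600, hold=25.9613 ⇒ V=25.9613 continue  boundary S*=-

price = 25.9613
boundary = - - 88.3664 114.4064
tree:
25.9613
41.5053 10.5147
63.5136 19.8702 0.9640
83.6267 37.4736 1.9039 0.0000
99.1618 63.5136 3.7600 0.0000 0.0000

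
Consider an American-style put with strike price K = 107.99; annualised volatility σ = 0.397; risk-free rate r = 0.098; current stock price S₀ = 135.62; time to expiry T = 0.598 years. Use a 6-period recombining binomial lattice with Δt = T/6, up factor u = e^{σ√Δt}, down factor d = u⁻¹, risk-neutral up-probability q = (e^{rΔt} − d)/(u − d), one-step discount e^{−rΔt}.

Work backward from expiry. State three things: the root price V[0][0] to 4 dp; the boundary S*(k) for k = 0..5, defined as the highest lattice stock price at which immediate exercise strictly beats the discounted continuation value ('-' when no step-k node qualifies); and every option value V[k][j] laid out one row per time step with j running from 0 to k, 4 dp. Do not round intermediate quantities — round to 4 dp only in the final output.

price = 3.4961
boundary = - - - - 82.1482 93.1171
tree:
3.4961
6.0203 1.1167
10.1339 2.1488 0.1377
16.5427 4.1169 0.2825 0.0000
25.8418 7.8477 0.5796 0.0000 0.0000
35.5186 14.8729 1.1891 0.0000 0.0000 0.0000
44.0555 25.8418 2.4394 0.0000 0.0000 0.0000 0.0000

Δt=0.09967, u=1.13353, d=0.88220, q=0.50776, disc=e^(-rΔt)=0.99028
k=6 terminal: V=max(K-S,0) → 44.0555 25.8418 2.4394 0.0000 0.0000 0.0000 0.0000
k=5: j=0 S=72.4714 intr=35.5186 cont=34.4690 V=35.5186[EX]; j=1 S=93.1171 intr=14.8729 cont=13.8233 V=14.8729[EX]; j=2 S=119.6444 intr=0.0000 cont=1.1891 V=1.1891[hold]; j=3 S=153.7288 intr=0.0000 cont=0.0000 V=0.0000[hold]; j=4 S=197.5232 intr=0.0000 cont=0.0000 V=0.0000[hold]; j=5 S=253.7937 intr=0.0000 cont=0.0000 V=0.0000[hold]  S*(5)=93.1171
k=4: j=0 S=82.1482 intr=25.8418 cont=24.7922 V=25.8418[EX]; j=1 S=105.5506 intr=2.4394 cont=7.8477 V=7.8477[hold]; j=2 S=135.6200 intr=0.0000 cont=0.5796 V=0.5796[hold]; j=3 S=174.2555 intr=0.0000 cont=0.0000 V=0.0000[hold]; j=4 S=223.8976 intr=0.0000 cont=0.0000 V=0.0000[hold]  S*(4)=82.1482
k=3: j=0 S=93.1171 intr=14.8729 cont=16.5427 V=16.5427[hold]; j=1 S=119.6444 intr=0.0000 cont=4.1169 V=4.1169[hold]; j=2 S=153.7288 intr=0.0000 cont=0.2825 V=0.2825[hold]; j=3 S=197.5232 intr=0.0000 cont=0.0000 V=0.0000[hold]  S*(3)=-
k=2: j=0 S=105.5506 intr=2.4394 cont=10.1339 V=10.1339[hold]; j=1 S=135.6200 intr=0.0000 cont=2.1488 V=2.1488[hold]; j=2 S=174.2555 intr=0.0000 cont=0.1377 V=0.1377[hold]  S*(2)=-
k=1: j=0 S=119.6444 intr=0.0000 cont=6.0203 V=6.0203[hold]; j=1 S=153.7288 intr=0.0000 cont=1.1167 V=1.1167[hold]  S*(1)=-
k=0: j=0 S=135.6200 intr=0.0000 cont=3.4961 V=3.4961[hold]  S*(0)=-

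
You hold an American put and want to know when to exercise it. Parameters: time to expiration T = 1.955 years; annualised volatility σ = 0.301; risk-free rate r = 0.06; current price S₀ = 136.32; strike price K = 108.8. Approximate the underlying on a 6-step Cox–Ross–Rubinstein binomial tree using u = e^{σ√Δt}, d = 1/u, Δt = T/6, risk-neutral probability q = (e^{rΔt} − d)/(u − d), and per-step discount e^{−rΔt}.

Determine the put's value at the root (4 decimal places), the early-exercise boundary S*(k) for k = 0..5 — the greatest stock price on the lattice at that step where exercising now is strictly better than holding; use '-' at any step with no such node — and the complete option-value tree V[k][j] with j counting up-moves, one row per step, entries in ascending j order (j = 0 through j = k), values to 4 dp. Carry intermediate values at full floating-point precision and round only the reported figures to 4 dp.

params: Δt=0.32583 u=1.18746 d=0.84213 q=0.51432 e^(-rΔt)=0.98064
t_6 payoffs: 60.1765 40.2379 12.1233 0.0000 0.0000 0.0000 0.0000
t_5: node(5,0) S=57.7385 payoff=51.0615 vs cont=48.9551 → 51.0615 [stop]  node(5,1) S=81.4147 payoff=27.3853 vs cont=25.2789 → 27.3853 [stop]  node(5,2) S=114.7997 payoff=0.0000 vs cont=5.7740 → 5.7740 [wait]  node(5,3) S=161.8745 payoff=0.0000 vs cont=0.0000 → 0.0000 [wait]  node(5,4) S=228.2528 payoff=0.0000 vs cont=0.0000 → 0.0000 [wait]  node(5,5) S=321.8502 payoff=0.0000 vs cont=0.0000 → 0.0000 [wait]  ⇒ S*(5)=81.4147
t_4: node(4,0) S=68.5621 payoff=40.2379 vs cont=38.1315 → 40.2379 [stop]  node(4,1) S=96.6767 payoff=12.1233 vs cont=15.9551 → 15.9551 [wait]  node(4,2) S=136.3200 payoff=0.0000 vs cont=2.7500 → 2.7500 [wait]  node(4,3) S=192.2194 payoff=0.0000 vs cont=0.0000 → 0.0000 [wait]  node(4,4) S=271.0410 payoff=0.0000 vs cont=0.0000 → 0.0000 [wait]  ⇒ S*(4)=68.5621
t_3: node(3,0) S=81.4147 payoff=27.3853 vs cont=27.2115 → 27.3853 [stop]  node(3,1) S=114.7997 payoff=0.0000 vs cont=8.9861 → 8.9861 [wait]  node(3,2) S=161.8745 payoff=0.0000 vs cont=1.3098 → 1.3098 [wait]  node(3,3) S=228.2528 payoff=0.0000 vs cont=0.0000 → 0.0000 [wait]  ⇒ S*(3)=81.4147
t_2: node(2,0) S=96.6767 payoff=12.1233 vs cont=17.5752 → 17.5752 [wait]  node(2,1) S=136.3200 payoff=0.0000 vs cont=4.9404 → 4.9404 [wait]  node(2,2) S=192.2194 payoff=0.0000 vs cont=0.6238 → 0.6238 [wait]  ⇒ S*(2)=-
t_1: node(1,0) S=114.7997 payoff=0.0000 vs cont=10.8624 → 10.8624 [wait]  node(1,1) S=161.8745 payoff=0.0000 vs cont=2.6676 → 2.6676 [wait]  ⇒ S*(1)=-
t_0: node(0,0) S=136.3200 payoff=0.0000 vs cont=6.5190 → 6.5190 [wait]  ⇒ S*(0)=-

price = 6.5190
boundary = - - - 81.4147 68.5621 81.4147
tree:
6.5190
10.8624 2.6676
17.5752 4.9404 0.6238
27.3853 8.9861 1.3098 0.0000
40.2379 15.9551 2.7500 0.0000 0.0000
51.0615 27.3853 5.7740 0.0000 0.0000 0.0000
60.1765 40.2379 12.1233 0.0000 0.0000 0.0000 0.0000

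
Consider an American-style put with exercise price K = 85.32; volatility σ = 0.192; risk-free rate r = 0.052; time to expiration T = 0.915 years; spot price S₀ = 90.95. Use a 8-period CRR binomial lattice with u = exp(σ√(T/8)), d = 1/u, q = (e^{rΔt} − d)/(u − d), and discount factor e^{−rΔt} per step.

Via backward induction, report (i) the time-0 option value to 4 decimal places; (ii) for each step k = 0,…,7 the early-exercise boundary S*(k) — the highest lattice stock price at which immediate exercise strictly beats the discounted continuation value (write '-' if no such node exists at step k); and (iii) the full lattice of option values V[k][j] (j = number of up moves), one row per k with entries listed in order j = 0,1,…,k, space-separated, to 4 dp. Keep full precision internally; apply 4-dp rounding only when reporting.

params: Δt=0.11438 u=1.06709 d=0.93713 q=0.52967 e^(-rΔt)=0.99407
t_8 payoffs: 31.2195 23.7170 15.1741 5.4465 0.0000 0.0000 0.0000 0.0000 0.0000
t_7: node(7,0) S=57.7300 payoff=27.5900 vs cont=27.0840 → 27.5900 [stop]  node(7,1) S=65.7358 payoff=19.5842 vs cont=19.0782 → 19.5842 [stop]  node(7,2) S=74.8518 payoff=10.4682 vs cont=9.9623 → 10.4682 [stop]  node(7,3) S=85.2320 payoff=0.0880 vs cont=2.5465 → 2.5465 [wait]  node(7,4) S=97.0516 payoff=0.0000 vs cont=0.0000 → 0.0000 [wait]  node(7,5) S=110.5104 payoff=0.0000 vs cont=0.0000 → 0.0000 [wait]  node(7,6) S=125.8355 payoff=0.0000 vs cont=0.0000 → 0.0000 [wait]  node(7,7) S=143.2859 payoff=0.0000 vs cont=0.0000 → 0.0000 [wait]  ⇒ S*(7)=74.8518
t_6: node(6,0) S=61.6030 payoff=23.7170 vs cont=23.2111 → 23.7170 [stop]  node(6,1) S=70.1459 payoff=15.1741 vs cont=14.6682 → 15.1741 [stop]  node(6,2) S=79.8735 payoff=5.4465 vs cont=6.2351 → 6.2351 [wait]  node(6,3) S=90.9500 payoff=0.0000 vs cont=1.1906 → 1.1906 [wait]  node(6,4) S=103.5626 payoff=0.0000 vs cont=0.0000 → 0.0000 [wait]  node(6,5) S=117.9243 payoff=0.0000 vs cont=0.0000 → 0.0000 [wait]  node(6,6) S=134.2776 payoff=0.0000 vs cont=0.0000 → 0.0000 [wait]  ⇒ S*(6)=70.1459
t_5: node(5,0) S=65.7358 payoff=19.5842 vs cont=19.0782 → 19.5842 [stop]  node(5,1) S=74.8518 payoff=10.4682 vs cont=10.3774 → 10.4682 [stop]  node(5,2) S=85.2320 payoff=0.0880 vs cont=3.5420 → 3.5420 [wait]  node(5,3) S=97.0516 payoff=0.0000 vs cont=0.5566 → 0.5566 [wait]  node(5,4) S=110.5104 payoff=0.0000 vs cont=0.0000 → 0.0000 [wait]  node(5,5) S=125.8355 payoff=0.0000 vs cont=0.0000 → 0.0000 [wait]  ⇒ S*(5)=74.8518
t_4: node(4,0) S=70.1459 payoff=15.1741 vs cont=14.6682 → 15.1741 [stop]  node(4,1) S=79.8735 payoff=5.4465 vs cont=6.7592 → 6.7592 [wait]  node(4,2) S=90.9500 payoff=0.0000 vs cont=1.9491 → 1.9491 [wait]  node(4,3) S=103.5626 payoff=0.0000 vs cont=0.2602 → 0.2602 [wait]  node(4,4) S=117.9243 payoff=0.0000 vs cont=0.0000 → 0.0000 [wait]  ⇒ S*(4)=70.1459
t_3: node(3,0) S=74.8518 payoff=10.4682 vs cont=10.6534 → 10.6534 [wait]  node(3,1) S=85.2320 payoff=0.0880 vs cont=4.1865 → 4.1865 [wait]  node(3,2) S=97.0516 payoff=0.0000 vs cont=1.0483 → 1.0483 [wait]  node(3,3) S=110.5104 payoff=0.0000 vs cont=0.1217 → 0.1217 [wait]  ⇒ S*(3)=-
t_2: node(2,0) S=79.8735 payoff=5.4465 vs cont=7.1852 → 7.1852 [wait]  node(2,1) S=90.9500 payoff=0.0000 vs cont=2.5093 → 2.5093 [wait]  node(2,2) S=103.5626 payoff=0.0000 vs cont=0.5542 → 0.5542 [wait]  ⇒ S*(2)=-
t_1: node(1,0) S=85.2320 payoff=0.0880 vs cont=4.6806 → 4.6806 [wait]  node(1,1) S=97.0516 payoff=0.0000 vs cont=1.4650 → 1.4650 [wait]  ⇒ S*(1)=-
t_0: node(0,0) S=90.9500 payoff=0.0000 vs cont=2.9597 → 2.9597 [wait]  ⇒ S*(0)=-

price = 2.9597
boundary = - - - - 70.1459 74.8518 70.1459 74.8518
tree:
2.9597
4.6806 1.4650
7.1852 2.5093 0.5542
10.6534 4.1865 1.0483 0.1217
15.1741 6.7592 1.9491 0.2602 0.0000
19.5842 10.4682 3.5420 0.5566 0.0000 0.0000
23.7170 15.1741 6.2351 1.1906 0.0000 0.0000 0.0000
27.5900 19.5842 10.4682 2.5465 0.0000 0.0000 0.0000 0.0000
31.2195 23.7170 15.1741 5.4465 0.0000 0.0000 0.0000 0.0000 0.0000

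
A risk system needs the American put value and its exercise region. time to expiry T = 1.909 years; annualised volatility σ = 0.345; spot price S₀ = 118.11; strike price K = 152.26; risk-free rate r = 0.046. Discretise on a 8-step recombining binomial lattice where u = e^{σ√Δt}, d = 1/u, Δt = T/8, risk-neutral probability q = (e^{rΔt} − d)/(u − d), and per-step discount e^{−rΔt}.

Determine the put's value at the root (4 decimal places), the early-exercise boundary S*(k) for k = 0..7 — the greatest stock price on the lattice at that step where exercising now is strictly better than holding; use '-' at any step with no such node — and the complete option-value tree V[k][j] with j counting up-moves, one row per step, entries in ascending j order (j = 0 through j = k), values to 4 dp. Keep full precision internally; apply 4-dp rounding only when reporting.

price = 39.9415
boundary = - - 84.3147 99.7918 84.3147 99.7918 84.3147 99.7918
tree:
39.9415
52.9443 27.3369
67.9453 38.5570 16.3000
81.0220 52.4682 24.9779 7.6548
92.0706 67.9453 36.9837 13.0718 2.2014
101.4056 81.0220 52.4682 21.7354 4.3689 0.0000
109.2928 92.0706 67.9453 34.7868 8.6705 0.0000 0.0000
115.9568 101.4056 81.0220 52.4682 17.2075 0.0000 0.0000 0.0000
121.5872 109.2928 92.0706 67.9453 34.1500 0.0000 0.0000 0.0000 0.0000

Δt=0.23863  u=1.18356  d=0.84491  q=0.49056  discount=0.98908
step 8 (expiry): payoffs max(K−S,0) = 121.5872 109.2928 92.0706 67.9453 34.1500 0.0000 0.0000 0.0000 0.0000
step 7: (k=7,j=0): S=36.3032, (K−S)⁺=115.9568, hold=114.2946 ⇒ V=115.9568 exercise | (k=7,j=1): S=50.8544, (K−S)⁺=101.4056, hold=99.7434 ⇒ V=101.4056 exercise | (k=7,j=2): S=71.2380, (K−S)⁺=81.0220, hold=79.3598 ⇒ V=81.0220 exercise | (k=7,j=3): S=99.7918, (K−S)⁺=52.4682, hold=50.8060 ⇒ V=52.4682 exercise | (k=7,j=4): S=139.7907, (K−S)⁺=12.4693, hold=17.2075 ⇒ V=17.2075 continue | (k=7,j=5): S=195.8220, (K−S)⁺=0.0000, hold=0.0000 ⇒ V=0.0000 continue | (k=7,j=6): S=274.3120, (K−S)⁺=0.0000, hold=0.0000 ⇒ V=0.0000 continue | (k=7,j=7): S=384.2625, (K−S)⁺=0.0000, hold=0.0000 ⇒ V=0.0000 continue  boundary S*=99.7918
step 6: (k=6,j=0): S=42.9672, (K−S)⁺=109.2928, hold=107.6306 ⇒ V=109.2928 exercise | (k=6,j=1): S=60.1894, (K−S)⁺=92.0706, hold=90.4084 ⇒ V=92.0706 exercise | (k=6,j=2): S=84.3147, (K−S)⁺=67.9453, hold=66.2831 ⇒ V=67.9453 exercise | (k=6,j=3): S=118.1100, (K−S)⁺=34.1500, hold=34.7868 ⇒ V=34.7868 continue | (k=6,j=4): S=165.4512, (K−S)⁺=0.0000, hold=8.6705 ⇒ V=8.6705 continue | (k=6,j=5): S=231.7678, (K−S)⁺=0.0000, hold=0.0000 ⇒ V=0.0000 continue | (k=6,j=6): S=324.6657, (K−S)⁺=0.0000, hold=0.0000 ⇒ V=0.0000 continue  boundary S*=84.3147
step 5: (k=5,j=0): S=50.8544, (K−S)⁺=101.4056, hold=99.7434 ⇒ V=101.4056 exercise | (k=5,j=1): S=71.2380, (K−S)⁺=81.0220, hold=79.3598 ⇒ V=81.0220 exercise | (k=5,j=2): S=99.7918, (K−S)⁺=52.4682, hold=51.1150 ⇒ V=52.4682 exercise | (k=5,j=3): S=139.7907, (K−S)⁺=12.4693, hold=21.7354 ⇒ V=21.7354 continue | (k=5,j=4): S=195.8220, (K−S)⁺=0.0000, hold=4.3689 ⇒ V=4.3689 continue | (k=5,j=5): S=274.3120, (K−S)⁺=0.0000, hold=0.0000 ⇒ V=0.0000 continue  boundary S*=99.7918
step 4: (k=4,j=0): S=60.1894, (K−S)⁺=92.0706, hold=90.4084 ⇒ V=92.0706 exercise | (k=4,j=1): S=84.3147, (K−S)⁺=67.9453, hold=66.2831 ⇒ V=67.9453 exercise | (k=4,j=2): S=118.1100, (K−S)⁺=34.1500, hold=36.9837 ⇒ V=36.9837 continue | (k=4,j=3): S=165.4512, (K−S)⁺=0.0000, hold=13.0718 ⇒ V=13.0718 continue | (k=4,j=4): S=231.7678, (K−S)⁺=0.0000, hold=2.2014 ⇒ V=2.2014 continue  boundary S*=84.3147
step 3: (k=3,j=0): S=71.2380, (K−S)⁺=81.0220, hold=79.3598 ⇒ V=81.0220 exercise | (k=3,j=1): S=99.7918, (K−S)⁺=52.4682, hold=52.1809 ⇒ V=52.4682 exercise | (k=3,j=2): S=139.7907, (K−S)⁺=12.4693, hold=24.9779 ⇒ V=24.9779 continue | (k=3,j=3): S=195.8220, (K−S)⁺=0.0000, hold=7.6548 ⇒ V=7.6548 continue  boundary S*=99.7918
step 2: (k=2,j=0): S=84.3147, (K−S)⁺=67.9453, hold=66.2831 ⇒ V=67.9453 exercise | (k=2,j=1): S=118.1100, (K−S)⁺=34.1500, hold=38.5570 ⇒ V=38.5570 continue | (k=2,j=2): S=165.4512, (K−S)⁺=0.0000, hold=16.3000 ⇒ V=16.3000 continue  boundary S*=84.3147
step 1: (k=1,j=0): S=99.7918, (K−S)⁺=52.4682, hold=52.9443 ⇒ V=52.9443 continue | (k=1,j=1): S=139.7907, (K−S)⁺=12.4693, hold=27.3369 ⇒ V=27.3369 continue  boundary S*=-
step 0: (k=0,j=0): S=118.1100, (K−S)⁺=34.1500, hold=39.9415 ⇒ V=39.9415 continue  boundary S*=-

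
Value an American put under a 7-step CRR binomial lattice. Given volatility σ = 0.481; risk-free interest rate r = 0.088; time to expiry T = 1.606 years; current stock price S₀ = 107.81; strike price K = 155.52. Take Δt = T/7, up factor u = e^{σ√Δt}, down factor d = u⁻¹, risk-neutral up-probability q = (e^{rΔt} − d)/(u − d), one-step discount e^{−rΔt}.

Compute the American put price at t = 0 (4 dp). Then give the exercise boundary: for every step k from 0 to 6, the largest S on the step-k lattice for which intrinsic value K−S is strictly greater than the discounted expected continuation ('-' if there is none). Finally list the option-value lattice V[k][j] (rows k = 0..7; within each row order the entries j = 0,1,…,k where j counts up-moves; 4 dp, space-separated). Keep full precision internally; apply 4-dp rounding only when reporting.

Δt=0.22943, u=1.25909, d=0.79422, q=0.48653, disc=e^(-rΔt)=0.98001
k=7 terminal: V=max(K-S,0) → 134.0293 121.4504 101.5088 69.8950 19.7770 0.0000 0.0000 0.0000
k=6: j=0 S=27.0588 intr=128.4612 cont=125.3527 V=128.4612[EX]; j=1 S=42.8969 intr=112.6231 cont=109.5147 V=112.6231[EX]; j=2 S=68.0052 intr=87.5148 cont=84.4063 V=87.5148[EX]; j=3 S=107.8100 intr=47.7100 cont=44.6016 V=47.7100[EX]; j=4 S=170.9132 intr=0.0000 cont=9.9520 V=9.9520[hold]; j=5 S=270.9519 intr=0.0000 cont=0.0000 V=0.0000[hold]; j=6 S=429.5452 intr=0.0000 cont=0.0000 V=0.0000[hold]  S*(6)=107.8100
k=5: j=0 S=34.0696 intr=121.4504 cont=118.3419 V=121.4504[EX]; j=1 S=54.0112 intr=101.5088 cont=98.4003 V=101.5088[EX]; j=2 S=85.6250 intr=69.8950 cont=66.7865 V=69.8950[EX]; j=3 S=135.7430 intr=19.7770 cont=28.7533 V=28.7533[hold]; j=4 S=215.1959 intr=0.0000 cont=5.0079 V=5.0079[hold]; j=5 S=341.1541 intr=0.0000 cont=0.0000 V=0.0000[hold]  S*(5)=85.6250
k=4: j=0 S=42.8969 intr=112.6231 cont=109.5147 V=112.6231[EX]; j=1 S=68.0052 intr=87.5148 cont=84.4063 V=87.5148[EX]; j=2 S=107.8100 intr=47.7100 cont=48.8815 V=48.8815[hold]; j=3 S=170.9132 intr=0.0000 cont=16.8567 V=16.8567[hold]; j=4 S=270.9519 intr=0.0000 cont=2.5200 V=2.5200[hold]  S*(4)=68.0052
k=3: j=0 S=54.0112 intr=101.5088 cont=98.4003 V=101.5088[EX]; j=1 S=85.6250 intr=69.8950 cont=67.3451 V=69.8950[EX]; j=2 S=135.7430 intr=19.7770 cont=32.6350 V=32.6350[hold]; j=3 S=215.1959 intr=0.0000 cont=9.6840 V=9.6840[hold]  S*(3)=85.6250
k=2: j=0 S=68.0052 intr=87.5148 cont=84.4063 V=87.5148[EX]; j=1 S=107.8100 intr=47.7100 cont=50.7323 V=50.7323[hold]; j=2 S=170.9132 intr=0.0000 cont=21.0396 V=21.0396[hold]  S*(2)=68.0052
k=1: j=0 S=85.6250 intr=69.8950 cont=68.2276 V=69.8950[EX]; j=1 S=135.7430 intr=19.7770 cont=35.5607 V=35.5607[hold]  S*(1)=85.6250
k=0: j=0 S=107.8100 intr=47.7100 cont=52.1273 V=52.1273[hold]  S*(0)=-

price = 52.1273
boundary = - 85.6250 68.0052 85.6250 68.0052 85.6250 107.8100
tree:
52.1273
69.8950 35.5607
87.5148 50.7323 21.0396
101.5088 69.8950 32.6350 9.6840
112.6231 87.5148 48.8815 16.8567 2.5200
121.4504 101.5088 69.8950 28.7533 5.0079 0.0000
128.4612 112.6231 87.5148 47.7100 9.9520 0.0000 0.0000
134.0293 121.4504 101.5088 69.8950 19.7770 0.0000 0.0000 0.0000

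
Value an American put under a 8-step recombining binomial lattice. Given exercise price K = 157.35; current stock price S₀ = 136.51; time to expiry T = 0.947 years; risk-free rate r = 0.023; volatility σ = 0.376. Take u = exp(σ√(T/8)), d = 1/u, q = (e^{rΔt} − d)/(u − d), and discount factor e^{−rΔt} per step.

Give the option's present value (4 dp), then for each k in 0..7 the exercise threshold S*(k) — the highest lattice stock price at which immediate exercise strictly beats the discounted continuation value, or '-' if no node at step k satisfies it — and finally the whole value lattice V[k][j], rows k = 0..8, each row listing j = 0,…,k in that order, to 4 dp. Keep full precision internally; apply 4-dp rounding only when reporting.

price = 32.0554
boundary = - - - 92.6012 81.3643 92.6012 105.3899 119.9449
tree:
32.0554
41.8337 21.5688
52.9190 29.9769 12.5176
64.7488 40.3129 18.8699 5.6577
75.9857 52.1917 27.5815 9.4721 1.5281
85.8590 64.7488 38.7878 15.5113 2.9365 0.0000
94.5342 75.9857 51.9601 24.6363 5.6431 0.0000 0.0000
102.1567 85.8590 64.7488 37.4051 10.8445 0.0000 0.0000 0.0000
108.8543 94.5342 75.9857 51.9601 20.8400 0.0000 0.0000 0.0000 0.0000

params: Δt=0.11837 u=1.13811 d=0.87865 q=0.47821 e^(-rΔt)=0.99728
t_8 payoffs: 108.8543 94.5342 75.9857 51.9601 20.8400 0.0000 0.0000 0.0000 0.0000
t_7: node(7,0) S=55.1933 payoff=102.1567 vs cont=101.7289 → 102.1567 [stop]  node(7,1) S=71.4910 payoff=85.8590 vs cont=85.4312 → 85.8590 [stop]  node(7,2) S=92.6012 payoff=64.7488 vs cont=64.3210 → 64.7488 [stop]  node(7,3) S=119.9449 payoff=37.4051 vs cont=36.9773 → 37.4051 [stop]  node(7,4) S=155.3628 payoff=1.9872 vs cont=10.8445 → 10.8445 [wait]  node(7,5) S=201.2391 payoff=0.0000 vs cont=0.0000 → 0.0000 [wait]  node(7,6) S=260.6620 payoff=0.0000 vs cont=0.0000 → 0.0000 [wait]  node(7,7) S=337.6315 payoff=0.0000 vs cont=0.0000 → 0.0000 [wait]  ⇒ S*(7)=119.9449
t_6: node(6,0) S=62.8158 payoff=94.5342 vs cont=94.1064 → 94.5342 [stop]  node(6,1) S=81.3643 payoff=75.9857 vs cont=75.5579 → 75.9857 [stop]  node(6,2) S=105.3899 payoff=51.9601 vs cont=51.5322 → 51.9601 [stop]  node(6,3) S=136.5100 payoff=20.8400 vs cont=24.6363 → 24.6363 [wait]  node(6,4) S=176.8193 payoff=0.0000 vs cont=5.6431 → 5.6431 [wait]  node(6,5) S=229.0314 payoff=0.0000 vs cont=0.0000 → 0.0000 [wait]  node(6,6) S=296.6609 payoff=0.0000 vs cont=0.0000 → 0.0000 [wait]  ⇒ S*(6)=105.3899
t_5: node(5,0) S=71.4910 payoff=85.8590 vs cont=85.4312 → 85.8590 [stop]  node(5,1) S=92.6012 payoff=64.7488 vs cont=64.3210 → 64.7488 [stop]  node(5,2) S=119.9449 payoff=37.4051 vs cont=38.7878 → 38.7878 [wait]  node(5,3) S=155.3628 payoff=1.9872 vs cont=15.5113 → 15.5113 [wait]  node(5,4) S=201.2391 payoff=0.0000 vs cont=2.9365 → 2.9365 [wait]  node(5,5) S=260.6620 payoff=0.0000 vs cont=0.0000 → 0.0000 [wait]  ⇒ S*(5)=92.6012
t_4: node(4,0) S=81.3643 payoff=75.9857 vs cont=75.5579 → 75.9857 [stop]  node(4,1) S=105.3899 payoff=51.9601 vs cont=52.1917 → 52.1917 [wait]  node(4,2) S=136.5100 payoff=20.8400 vs cont=27.5815 → 27.5815 [wait]  node(4,3) S=176.8193 payoff=0.0000 vs cont=9.4721 → 9.4721 [wait]  node(4,4) S=229.0314 payoff=0.0000 vs cont=1.5281 → 1.5281 [wait]  ⇒ S*(4)=81.3643
t_3: node(3,0) S=92.6012 payoff=64.7488 vs cont=64.4314 → 64.7488 [stop]  node(3,1) S=119.9449 payoff=37.4051 vs cont=40.3129 → 40.3129 [wait]  node(3,2) S=155.3628 payoff=1.9872 vs cont=18.8699 → 18.8699 [wait]  node(3,3) S=201.2391 payoff=0.0000 vs cont=5.6577 → 5.6577 [wait]  ⇒ S*(3)=92.6012
t_2: node(2,0) S=105.3899 payoff=51.9601 vs cont=52.9190 → 52.9190 [wait]  node(2,1) S=136.5100 payoff=20.8400 vs cont=29.9769 → 29.9769 [wait]  node(2,2) S=176.8193 payoff=0.0000 vs cont=12.5176 → 12.5176 [wait]  ⇒ S*(2)=-
t_1: node(1,0) S=119.9449 payoff=37.4051 vs cont=41.8337 → 41.8337 [wait]  node(1,1) S=155.3628 payoff=1.9872 vs cont=21.5688 → 21.5688 [wait]  ⇒ S*(1)=-
t_0: node(0,0) S=136.5100 payoff=20.8400 vs cont=32.0554 → 32.0554 [wait]  ⇒ S*(0)=-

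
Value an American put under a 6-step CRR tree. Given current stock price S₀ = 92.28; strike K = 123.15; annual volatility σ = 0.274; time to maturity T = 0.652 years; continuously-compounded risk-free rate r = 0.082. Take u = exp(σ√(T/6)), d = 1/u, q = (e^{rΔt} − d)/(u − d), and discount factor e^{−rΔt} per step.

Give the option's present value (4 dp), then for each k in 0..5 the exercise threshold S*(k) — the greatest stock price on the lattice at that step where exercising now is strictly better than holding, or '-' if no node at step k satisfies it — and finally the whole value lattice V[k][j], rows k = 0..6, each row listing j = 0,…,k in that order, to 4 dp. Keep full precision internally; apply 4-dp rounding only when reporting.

price = 30.8700
boundary = 92.2800 101.0030 92.2800 101.0030 92.2800 101.0030
tree:
30.8700
38.8397 22.1470
46.1211 30.8700 14.4383
52.7736 38.8397 22.1470 7.7624
58.8516 46.1211 30.8700 13.4697 2.7701
64.4046 52.7736 38.8397 22.1470 5.9077 0.0000
69.4781 58.8516 46.1211 30.8700 12.5994 0.0000 0.0000

params: Δt=0.10867 u=1.09453 d=0.91364 q=0.52691 e^(-rΔt)=0.99113
t_6 payoffs: 69.4781 58.8516 46.1211 30.8700 12.5994 0.0000 0.0000
t_5: node(5,0) S=58.7454 payoff=64.4046 vs cont=63.3122 → 64.4046 [stop]  node(5,1) S=70.3764 payoff=52.7736 vs cont=51.6811 → 52.7736 [stop]  node(5,2) S=84.3103 payoff=38.8397 vs cont=37.7472 → 38.8397 [stop]  node(5,3) S=101.0030 payoff=22.1470 vs cont=21.0545 → 22.1470 [stop]  node(5,4) S=121.0007 payoff=2.1493 vs cont=5.9077 → 5.9077 [wait]  node(5,5) S=144.9578 payoff=0.0000 vs cont=0.0000 → 0.0000 [wait]  ⇒ S*(5)=101.0030
t_4: node(4,0) S=64.2984 payoff=58.8516 vs cont=57.7591 → 58.8516 [stop]  node(4,1) S=77.0289 payoff=46.1211 vs cont=45.0286 → 46.1211 [stop]  node(4,2) S=92.2800 payoff=30.8700 vs cont=29.7775 → 30.8700 [stop]  node(4,3) S=110.5506 payoff=12.5994 vs cont=13.4697 → 13.4697 [wait]  node(4,4) S=132.4387 payoff=0.0000 vs cont=2.7701 → 2.7701 [wait]  ⇒ S*(4)=92.2800
t_3: node(3,0) S=70.3764 payoff=52.7736 vs cont=51.6811 → 52.7736 [stop]  node(3,1) S=84.3103 payoff=38.8397 vs cont=37.7472 → 38.8397 [stop]  node(3,2) S=101.0030 payoff=22.1470 vs cont=21.5090 → 22.1470 [stop]  node(3,3) S=121.0007 payoff=2.1493 vs cont=7.7624 → 7.7624 [wait]  ⇒ S*(3)=101.0030
t_2: node(2,0) S=77.0289 payoff=46.1211 vs cont=45.0286 → 46.1211 [stop]  node(2,1) S=92.2800 payoff=30.8700 vs cont=29.7775 → 30.8700 [stop]  node(2,2) S=110.5506 payoff=12.5994 vs cont=14.4383 → 14.4383 [wait]  ⇒ S*(2)=92.2800
t_1: node(1,0) S=84.3103 payoff=38.8397 vs cont=37.7472 → 38.8397 [stop]  node(1,1) S=101.0030 payoff=22.1470 vs cont=22.0149 → 22.1470 [stop]  ⇒ S*(1)=101.0030
t_0: node(0,0) S=92.2800 payoff=30.8700 vs cont=29.7775 → 30.8700 [stop]  ⇒ S*(0)=92.2800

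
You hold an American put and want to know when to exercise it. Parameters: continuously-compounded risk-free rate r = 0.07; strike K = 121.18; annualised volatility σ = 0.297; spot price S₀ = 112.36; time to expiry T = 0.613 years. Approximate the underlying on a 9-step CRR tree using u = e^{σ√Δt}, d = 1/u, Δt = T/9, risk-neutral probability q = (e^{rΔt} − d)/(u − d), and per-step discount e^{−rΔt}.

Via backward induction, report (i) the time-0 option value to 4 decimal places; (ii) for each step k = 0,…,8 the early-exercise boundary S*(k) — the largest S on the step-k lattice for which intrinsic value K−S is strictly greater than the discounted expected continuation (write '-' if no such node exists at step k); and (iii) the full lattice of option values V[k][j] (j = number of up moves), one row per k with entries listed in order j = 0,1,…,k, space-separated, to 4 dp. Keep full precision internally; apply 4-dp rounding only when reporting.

price = 13.3299
boundary = - - 96.2246 89.0479 96.2246 89.0479 96.2246 103.9798 112.3600
tree:
13.3299
18.5407 8.4766
24.9554 12.5860 4.6301
32.1321 18.0699 7.4648 1.9654
38.7736 24.9554 11.6611 3.5258 0.4931
44.9198 32.1321 17.5026 6.1896 1.0140 0.0000
50.6076 38.7736 24.9554 10.5465 2.0854 0.0000 0.0000
55.8711 44.9198 32.1321 17.2002 4.2887 0.0000 0.0000 0.0000
60.7421 50.6076 38.7736 24.9554 8.8200 0.0000 0.0000 0.0000 0.0000
65.2497 55.8711 44.9198 32.1321 17.2002 0.0000 0.0000 0.0000 0.0000 0.0000

params: Δt=0.06811 u=1.08059 d=0.92542 q=0.51143 e^(-rΔt)=0.99524
t_9 payoffs: 65.2497 55.8711 44.9198 32.1321 17.2002 0.0000 0.0000 0.0000 0.0000 0.0000
t_8: node(8,0) S=60.4379 payoff=60.7421 vs cont=60.1657 → 60.7421 [stop]  node(8,1) S=70.5724 payoff=50.6076 vs cont=50.0312 → 50.6076 [stop]  node(8,2) S=82.4064 payoff=38.7736 vs cont=38.1973 → 38.7736 [stop]  node(8,3) S=96.2246 payoff=24.9554 vs cont=24.3790 → 24.9554 [stop]  node(8,4) S=112.3600 payoff=8.8200 vs cont=8.3635 → 8.8200 [stop]  node(8,5) S=131.2010 payoff=0.0000 vs cont=0.0000 → 0.0000 [wait]  node(8,6) S=153.2014 payoff=0.0000 vs cont=0.0000 → 0.0000 [wait]  node(8,7) S=178.8909 payoff=0.0000 vs cont=0.0000 → 0.0000 [wait]  node(8,8) S=208.8882 payoff=0.0000 vs cont=0.0000 → 0.0000 [wait]  ⇒ S*(8)=112.3600
t_7: node(7,0) S=65.3089 payoff=55.8711 vs cont=55.2947 → 55.8711 [stop]  node(7,1) S=76.2602 payoff=44.9198 vs cont=44.3434 → 44.9198 [stop]  node(7,2) S=89.0479 payoff=32.1321 vs cont=31.5558 → 32.1321 [stop]  node(7,3) S=103.9798 payoff=17.2002 vs cont=16.6238 → 17.2002 [stop]  node(7,4) S=121.4156 payoff=0.0000 vs cont=4.2887 → 4.2887 [wait]  node(7,5) S=141.7751 payoff=0.0000 vs cont=0.0000 → 0.0000 [wait]  node(7,6) S=165.5486 payoff=0.0000 vs cont=0.0000 → 0.0000 [wait]  node(7,7) S=193.3085 payoff=0.0000 vs cont=0.0000 → 0.0000 [wait]  ⇒ S*(7)=103.9798
t_6: node(6,0) S=70.5724 payoff=50.6076 vs cont=50.0312 → 50.6076 [stop]  node(6,1) S=82.4064 payoff=38.7736 vs cont=38.1973 → 38.7736 [stop]  node(6,2) S=96.2246 payoff=24.9554 vs cont=24.3790 → 24.9554 [stop]  node(6,3) S=112.3600 payoff=8.8200 vs cont=10.5465 → 10.5465 [wait]  node(6,4) S=131.2010 payoff=0.0000 vs cont=2.0854 → 2.0854 [wait]  node(6,5) S=153.2014 payoff=0.0000 vs cont=0.0000 → 0.0000 [wait]  node(6,6) S=178.8909 payoff=0.0000 vs cont=0.0000 → 0.0000 [wait]  ⇒ S*(6)=96.2246
t_5: node(5,0) S=76.2602 payoff=44.9198 vs cont=44.3434 → 44.9198 [stop]  node(5,1) S=89.0479 payoff=32.1321 vs cont=31.5558 → 32.1321 [stop]  node(5,2) S=103.9798 payoff=17.2002 vs cont=17.5026 → 17.5026 [wait]  node(5,3) S=121.4156 payoff=0.0000 vs cont=6.1896 → 6.1896 [wait]  node(5,4) S=141.7751 payoff=0.0000 vs cont=1.0140 → 1.0140 [wait]  node(5,5) S=165.5486 payoff=0.0000 vs cont=0.0000 → 0.0000 [wait]  ⇒ S*(5)=89.0479
t_4: node(4,0) S=82.4064 payoff=38.7736 vs cont=38.1973 → 38.7736 [stop]  node(4,1) S=96.2246 payoff=24.9554 vs cont=24.5329 → 24.9554 [stop]  node(4,2) S=112.3600 payoff=8.8200 vs cont=11.6611 → 11.6611 [wait]  node(4,3) S=131.2010 payoff=0.0000 vs cont=3.5258 → 3.5258 [wait]  node(4,4) S=153.2014 payoff=0.0000 vs cont=0.4931 → 0.4931 [wait]  ⇒ S*(4)=96.2246
t_3: node(3,0) S=89.0479 payoff=32.1321 vs cont=31.5558 → 32.1321 [stop]  node(3,1) S=103.9798 payoff=17.2002 vs cont=18.0699 → 18.0699 [wait]  node(3,2) S=121.4156 payoff=0.0000 vs cont=7.4648 → 7.4648 [wait]  node(3,3) S=141.7751 payoff=0.0000 vs cont=1.9654 → 1.9654 [wait]  ⇒ S*(3)=89.0479
t_2: node(2,0) S=96.2246 payoff=24.9554 vs cont=24.8217 → 24.9554 [stop]  node(2,1) S=112.3600 payoff=8.8200 vs cont=12.5860 → 12.5860 [wait]  node(2,2) S=131.2010 payoff=0.0000 vs cont=4.6301 → 4.6301 [wait]  ⇒ S*(2)=96.2246
t_1: node(1,0) S=103.9798 payoff=17.2002 vs cont=18.5407 → 18.5407 [wait]  node(1,1) S=121.4156 payoff=0.0000 vs cont=8.4766 → 8.4766 [wait]  ⇒ S*(1)=-
t_0: node(0,0) S=112.3600 payoff=8.8200 vs cont=13.3299 → 13.3299 [wait]  ⇒ S*(0)=-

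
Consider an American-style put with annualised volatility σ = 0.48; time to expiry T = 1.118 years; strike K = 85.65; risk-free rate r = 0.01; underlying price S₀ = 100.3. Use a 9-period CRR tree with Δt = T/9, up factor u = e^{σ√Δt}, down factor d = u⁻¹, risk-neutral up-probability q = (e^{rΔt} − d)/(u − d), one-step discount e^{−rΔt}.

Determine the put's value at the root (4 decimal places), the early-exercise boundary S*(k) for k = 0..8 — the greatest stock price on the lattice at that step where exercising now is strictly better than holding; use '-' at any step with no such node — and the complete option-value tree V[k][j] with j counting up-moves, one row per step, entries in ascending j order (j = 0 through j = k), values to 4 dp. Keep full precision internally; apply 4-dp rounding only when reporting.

price = 11.4574
boundary = - - - - - 43.0465 50.9813 60.3786 71.5082
tree:
11.4574
15.8526 6.3591
21.3560 9.4727 2.7425
27.8945 13.7829 4.4680 0.7363
35.1647 19.4850 7.1656 1.3319 0.0432
42.6035 26.5783 11.2594 2.4073 0.0804 0.0000
49.3033 34.6687 17.2082 4.3475 0.1495 0.0000 0.0000
54.9603 42.6035 25.2714 7.8446 0.2779 0.0000 0.0000 0.0000
59.7368 49.3033 34.6687 14.1418 0.5167 0.0000 0.0000 0.0000 0.0000
63.7700 54.9603 42.6035 25.2714 0.9607 0.0000 0.0000 0.0000 0.0000 0.0000

Δt=0.12422, u=1.18433, d=0.84436, q=0.46146, disc=e^(-rΔt)=0.99876
k=9 terminal: V=max(K-S,0) → 63.7700 54.9603 42.6035 25.2714 0.9607 0.0000 0.0000 0.0000 0.0000 0.0000
k=8: j=0 S=25.9132 intr=59.7368 cont=59.6305 V=59.7368[EX]; j=1 S=36.3467 intr=49.3033 cont=49.1969 V=49.3033[EX]; j=2 S=50.9813 intr=34.6687 cont=34.5624 V=34.6687[EX]; j=3 S=71.5082 intr=14.1418 cont=14.0355 V=14.1418[EX]; j=4 S=100.3000 intr=0.0000 cont=0.5167 V=0.5167[hold]; j=5 S=140.6844 intr=0.0000 cont=0.0000 V=0.0000[hold]; j=6 S=197.3291 intr=0.0000 cont=0.0000 V=0.0000[hold]; j=7 S=276.7810 intr=0.0000 cont=0.0000 V=0.0000[hold]; j=8 S=388.2232 intr=0.0000 cont=0.0000 V=0.0000[hold]  S*(8)=71.5082
k=7: j=0 S=30.6897 intr=54.9603 cont=54.8539 V=54.9603[EX]; j=1 S=43.0465 intr=42.6035 cont=42.4971 V=42.6035[EX]; j=2 S=60.3786 intr=25.2714 cont=25.1650 V=25.2714[EX]; j=3 S=84.6893 intr=0.9607 cont=7.8446 V=7.8446[hold]; j=4 S=118.7883 intr=0.0000 cont=0.2779 V=0.2779[hold]; j=5 S=166.6167 intr=0.0000 cont=0.0000 V=0.0000[hold]; j=6 S=233.7027 intr=0.0000 cont=0.0000 V=0.0000[hold]; j=7 S=327.7999 intr=0.0000 cont=0.0000 V=0.0000[hold]  S*(7)=60.3786
k=6: j=0 S=36.3467 intr=49.3033 cont=49.1969 V=49.3033[EX]; j=1 S=50.9813 intr=34.6687 cont=34.5624 V=34.6687[EX]; j=2 S=71.5082 intr=14.1418 cont=17.2082 V=17.2082[hold]; j=3 S=100.3000 intr=0.0000 cont=4.3475 V=4.3475[hold]; j=4 S=140.6844 intr=0.0000 cont=0.1495 V=0.1495[hold]; j=5 S=197.3291 intr=0.0000 cont=0.0000 V=0.0000[hold]; j=6 S=276.7810 intr=0.0000 cont=0.0000 V=0.0000[hold]  S*(6)=50.9813
k=5: j=0 S=43.0465 intr=42.6035 cont=42.4971 V=42.6035[EX]; j=1 S=60.3786 intr=25.2714 cont=26.5783 V=26.5783[hold]; j=2 S=84.6893 intr=0.9607 cont=11.2594 V=11.2594[hold]; j=3 S=118.7883 intr=0.0000 cont=2.4073 V=2.4073[hold]; j=4 S=166.6167 intr=0.0000 cont=0.0804 V=0.0804[hold]; j=5 S=233.7027 intr=0.0000 cont=0.0000 V=0.0000[hold]  S*(5)=43.0465
k=4: j=0 S=50.9813 intr=34.6687 cont=35.1647 V=35.1647[hold]; j=1 S=71.5082 intr=14.1418 cont=19.4850 V=19.4850[hold]; j=2 S=100.3000 intr=0.0000 cont=7.1656 V=7.1656[hold]; j=3 S=140.6844 intr=0.0000 cont=1.3319 V=1.3319[hold]; j=4 S=197.3291 intr=0.0000 cont=0.0432 V=0.0432[hold]  S*(4)=-
k=3: j=0 S=60.3786 intr=25.2714 cont=27.8945 V=27.8945[hold]; j=1 S=84.6893 intr=0.9607 cont=13.7829 V=13.7829[hold]; j=2 S=118.7883 intr=0.0000 cont=4.4680 V=4.4680[hold]; j=3 S=166.6167 intr=0.0000 cont=0.7363 V=0.7363[hold]  S*(3)=-
k=2: j=0 S=71.5082 intr=14.1418 cont=21.3560 V=21.3560[hold]; j=1 S=100.3000 intr=0.0000 cont=9.4727 V=9.4727[hold]; j=2 S=140.6844 intr=0.0000 cont=2.7425 V=2.7425[hold]  S*(2)=-
k=1: j=0 S=84.6893 intr=0.9607 cont=15.8526 V=15.8526[hold]; j=1 S=118.7883 intr=0.0000 cont=6.3591 V=6.3591[hold]  S*(1)=-
k=0: j=0 S=100.3000 intr=0.0000 cont=11.4574 V=11.4574[hold]  S*(0)=-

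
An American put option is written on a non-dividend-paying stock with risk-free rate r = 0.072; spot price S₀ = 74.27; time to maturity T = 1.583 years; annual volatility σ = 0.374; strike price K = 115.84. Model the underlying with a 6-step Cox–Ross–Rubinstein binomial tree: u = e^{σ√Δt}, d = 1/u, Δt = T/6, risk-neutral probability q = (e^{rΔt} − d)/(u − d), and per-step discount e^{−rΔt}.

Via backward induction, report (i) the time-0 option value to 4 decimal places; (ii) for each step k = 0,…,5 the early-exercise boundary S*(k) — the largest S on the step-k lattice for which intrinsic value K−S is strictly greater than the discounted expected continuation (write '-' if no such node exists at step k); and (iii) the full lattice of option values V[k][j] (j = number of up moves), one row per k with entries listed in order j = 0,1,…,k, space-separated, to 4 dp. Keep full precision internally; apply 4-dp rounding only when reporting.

price = 41.5700
boundary = 74.2700 61.2892 74.2700 61.2892 74.2700 90.0001
tree:
41.5700
54.5508 28.7881
65.2629 41.5700 17.1948
74.1027 54.5508 27.3455 7.7713
81.3975 65.2629 41.5700 14.2643 1.6201
87.4173 74.1027 54.5508 25.8399 3.3138 0.0000
92.3850 81.3975 65.2629 41.5700 6.7782 0.0000 0.0000

Δt=0.26383  u=1.21180  d=0.82522  q=0.50173  discount=0.98118
step 6 (expiry): payoffs max(K−S,0) = 92.3850 81.3975 65.2629 41.5700 6.7782 0.0000 0.0000
step 5: (k=5,j=0): S=28.4227, (K−S)⁺=87.4173, hold=85.2376 ⇒ V=87.4173 exercise | (k=5,j=1): S=41.7373, (K−S)⁺=74.1027, hold=71.9230 ⇒ V=74.1027 exercise | (k=5,j=2): S=61.2892, (K−S)⁺=54.5508, hold=52.3711 ⇒ V=54.5508 exercise | (k=5,j=3): S=90.0001, (K−S)⁺=25.8399, hold=23.6601 ⇒ V=25.8399 exercise | (k=5,j=4): S=132.1608, (K−S)⁺=0.0000, hold=3.3138 ⇒ V=3.3138 continue | (k=5,j=5): S=194.0716, (K−S)⁺=0.0000, hold=0.0000 ⇒ V=0.0000 continue  boundary S*=90.0001
step 4: (k=4,j=0): S=34.4425, (K−S)⁺=81.3975, hold=79.2178 ⇒ V=81.3975 exercise | (k=4,j=1): S=50.5771, (K−S)⁺=65.2629, hold=63.0832 ⇒ V=65.2629 exercise | (k=4,j=2): S=74.2700, (K−S)⁺=41.5700, hold=39.3903 ⇒ V=41.5700 exercise | (k=4,j=3): S=109.0618, (K−S)⁺=6.7782, hold=14.2643 ⇒ V=14.2643 continue | (k=4,j=4): S=160.1520, (K−S)⁺=0.0000, hold=1.6201 ⇒ V=1.6201 continue  boundary S*=74.2700
step 3: (k=3,j=0): S=41.7373, (K−S)⁺=74.1027, hold=71.9230 ⇒ V=74.1027 exercise | (k=3,j=1): S=61.2892, (K−S)⁺=54.5508, hold=52.3711 ⇒ V=54.5508 exercise | (k=3,j=2): S=90.0001, (K−S)⁺=25.8399, hold=27.3455 ⇒ V=27.3455 continue | (k=3,j=3): S=132.1608, (K−S)⁺=0.0000, hold=7.7713 ⇒ V=7.7713 continue  boundary S*=61.2892
step 2: (k=2,j=0): S=50.5771, (K−S)⁺=65.2629, hold=63.0832 ⇒ V=65.2629 exercise | (k=2,j=1): S=74.2700, (K−S)⁺=41.5700, hold=40.1315 ⇒ V=41.5700 exercise | (k=2,j=2): S=109.0618, (K−S)⁺=6.7782, hold=17.1948 ⇒ V=17.1948 continue  boundary S*=74.2700
step 1: (k=1,j=0): S=61.2892, (K−S)⁺=54.5508, hold=52.3711 ⇒ V=54.5508 exercise | (k=1,j=1): S=90.0001, (K−S)⁺=25.8399, hold=28.7881 ⇒ V=28.7881 continue  boundary S*=61.2892
step 0: (k=0,j=0): S=74.2700, (K−S)⁺=41.5700, hold=40.8417 ⇒ V=41.5700 exercise  boundary S*=74.2700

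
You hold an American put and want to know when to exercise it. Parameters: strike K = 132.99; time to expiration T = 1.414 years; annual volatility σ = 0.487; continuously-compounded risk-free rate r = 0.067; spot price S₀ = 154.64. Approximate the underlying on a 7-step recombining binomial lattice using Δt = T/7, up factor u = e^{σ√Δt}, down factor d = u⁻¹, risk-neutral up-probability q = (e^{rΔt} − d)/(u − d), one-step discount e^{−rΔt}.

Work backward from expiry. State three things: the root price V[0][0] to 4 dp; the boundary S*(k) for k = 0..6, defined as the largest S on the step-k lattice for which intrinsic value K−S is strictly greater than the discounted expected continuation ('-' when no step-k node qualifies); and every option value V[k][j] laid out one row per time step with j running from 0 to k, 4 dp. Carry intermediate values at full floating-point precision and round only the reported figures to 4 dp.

price = 18.5039
boundary = - - - 80.1951 64.4302 80.1951 99.8173
tree:
18.5039
27.1069 9.5769
38.5320 15.3241 3.5337
52.7949 23.9567 6.2736 0.6231
68.5598 36.3250 11.0471 1.2061 0.0000
81.2256 52.7949 19.2607 2.3348 0.0000 0.0000
91.4015 68.5598 33.1727 4.5198 0.0000 0.0000 0.0000
99.5770 81.2256 52.7949 8.7493 0.0000 0.0000 0.0000 0.0000

Δt=0.20200  u=1.24468  d=0.80342  q=0.47638  discount=0.98656
step 7 (expiry): payoffs max(K−S,0) = 99.5770 81.2256 52.7949 8.7493 0.0000 0.0000 0.0000 0.0000
step 6: (k=6,j=0): S=41.5885, (K−S)⁺=91.4015, hold=89.6137 ⇒ V=91.4015 exercise | (k=6,j=1): S=64.4302, (K−S)⁺=68.5598, hold=66.7720 ⇒ V=68.5598 exercise | (k=6,j=2): S=99.8173, (K−S)⁺=33.1727, hold=31.3850 ⇒ V=33.1727 exercise | (k=6,j=3): S=154.6400, (K−S)⁺=0.0000, hold=4.5198 ⇒ V=4.5198 continue | (k=6,j=4): S=239.5731, (K−S)⁺=0.0000, hold=0.0000 ⇒ V=0.0000 continue | (k=6,j=5): S=371.1540, (K−S)⁺=0.0000, hold=0.0000 ⇒ V=0.0000 continue | (k=6,j=6): S=575.0031, (K−S)⁺=0.0000, hold=0.0000 ⇒ V=0.0000 continue  boundary S*=99.8173
step 5: (k=5,j=0): S=51.7644, (K−S)⁺=81.2256, hold=79.4378 ⇒ V=81.2256 exercise | (k=5,j=1): S=80.1951, (K−S)⁺=52.7949, hold=51.0072 ⇒ V=52.7949 exercise | (k=5,j=2): S=124.2407, (K−S)⁺=8.7493, hold=19.2607 ⇒ V=19.2607 continue | (k=5,j=3): S=192.4775, (K−S)⁺=0.0000, hold=2.3348 ⇒ V=2.3348 continue | (k=5,j=4): S=298.1920, (K−S)⁺=0.0000, hold=0.0000 ⇒ V=0.0000 continue | (k=5,j=5): S=461.9683, (K−S)⁺=0.0000, hold=0.0000 ⇒ V=0.0000 continue  boundary S*=80.1951
step 4: (k=4,j=0): S=64.4302, (K−S)⁺=68.5598, hold=66.7720 ⇒ V=68.5598 exercise | (k=4,j=1): S=99.8173, (K−S)⁺=33.1727, hold=36.3250 ⇒ V=36.3250 continue | (k=4,j=2): S=154.6400, (K−S)⁺=0.0000, hold=11.0471 ⇒ V=11.0471 continue | (k=4,j=3): S=239.5731, (K−S)⁺=0.0000, hold=1.2061 ⇒ V=1.2061 continue | (k=4,j=4): S=371.1540, (K−S)⁺=0.0000, hold=0.0000 ⇒ V=0.0000 continue  boundary S*=64.4302
step 3: (k=3,j=0): S=80.1951, (K−S)⁺=52.7949, hold=52.4887 ⇒ V=52.7949 exercise | (k=3,j=1): S=124.2407, (K−S)⁺=8.7493, hold=23.9567 ⇒ V=23.9567 continue | (k=3,j=2): S=192.4775, (K−S)⁺=0.0000, hold=6.2736 ⇒ V=6.2736 continue | (k=3,j=3): S=298.1920, (K−S)⁺=0.0000, hold=0.6231 ⇒ V=0.6231 continue  boundary S*=80.1951
step 2: (k=2,j=0): S=99.8173, (K−S)⁺=33.1727, hold=38.5320 ⇒ V=38.5320 continue | (k=2,j=1): S=154.6400, (K−S)⁺=0.0000, hold=15.3241 ⇒ V=15.3241 continue | (k=2,j=2): S=239.5731, (K−S)⁺=0.0000, hold=3.5337 ⇒ V=3.5337 continue  boundary S*=-
step 1: (k=1,j=0): S=124.2407, (K−S)⁺=8.7493, hold=27.1069 ⇒ V=27.1069 continue | (k=1,j=1): S=192.4775, (K−S)⁺=0.0000, hold=9.5769 ⇒ V=9.5769 continue  boundary S*=-
step 0: (k=0,j=0): S=154.6400, (K−S)⁺=0.0000, hold=18.5039 ⇒ V=18.5039 continue  boundary S*=-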